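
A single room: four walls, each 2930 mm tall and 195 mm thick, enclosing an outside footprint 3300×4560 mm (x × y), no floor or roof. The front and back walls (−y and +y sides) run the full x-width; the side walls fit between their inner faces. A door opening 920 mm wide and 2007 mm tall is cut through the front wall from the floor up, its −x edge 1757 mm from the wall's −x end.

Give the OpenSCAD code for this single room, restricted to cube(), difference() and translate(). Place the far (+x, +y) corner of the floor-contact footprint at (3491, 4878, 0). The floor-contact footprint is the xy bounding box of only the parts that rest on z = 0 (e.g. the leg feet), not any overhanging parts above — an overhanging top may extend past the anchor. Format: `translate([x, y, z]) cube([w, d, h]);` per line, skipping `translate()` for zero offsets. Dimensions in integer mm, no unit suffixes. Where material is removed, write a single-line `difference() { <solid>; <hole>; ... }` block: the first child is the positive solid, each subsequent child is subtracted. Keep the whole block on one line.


difference() { translate([191, 318, 0]) cube([3300, 195, 2930]); translate([1948, 318, 0]) cube([920, 195, 2007]); }
translate([191, 4683, 0]) cube([3300, 195, 2930]);
translate([191, 513, 0]) cube([195, 4170, 2930]);
translate([3296, 513, 0]) cube([195, 4170, 2930]);


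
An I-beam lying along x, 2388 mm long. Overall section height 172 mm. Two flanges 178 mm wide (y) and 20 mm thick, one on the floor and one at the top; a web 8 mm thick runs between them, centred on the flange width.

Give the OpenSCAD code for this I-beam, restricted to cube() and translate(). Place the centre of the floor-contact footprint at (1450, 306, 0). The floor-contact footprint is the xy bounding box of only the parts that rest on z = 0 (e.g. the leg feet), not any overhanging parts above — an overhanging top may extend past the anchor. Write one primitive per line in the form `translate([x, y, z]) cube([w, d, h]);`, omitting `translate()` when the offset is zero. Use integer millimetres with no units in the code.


translate([256, 217, 0]) cube([2388, 178, 20]);
translate([256, 302, 20]) cube([2388, 8, 132]);
translate([256, 217, 152]) cube([2388, 178, 20]);


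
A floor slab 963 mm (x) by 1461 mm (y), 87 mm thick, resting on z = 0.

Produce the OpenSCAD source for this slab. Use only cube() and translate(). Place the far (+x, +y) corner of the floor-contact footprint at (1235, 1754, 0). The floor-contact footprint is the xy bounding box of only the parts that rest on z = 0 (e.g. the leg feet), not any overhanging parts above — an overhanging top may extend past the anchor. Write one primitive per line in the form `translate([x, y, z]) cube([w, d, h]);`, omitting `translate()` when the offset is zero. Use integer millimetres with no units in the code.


translate([272, 293, 0]) cube([963, 1461, 87]);


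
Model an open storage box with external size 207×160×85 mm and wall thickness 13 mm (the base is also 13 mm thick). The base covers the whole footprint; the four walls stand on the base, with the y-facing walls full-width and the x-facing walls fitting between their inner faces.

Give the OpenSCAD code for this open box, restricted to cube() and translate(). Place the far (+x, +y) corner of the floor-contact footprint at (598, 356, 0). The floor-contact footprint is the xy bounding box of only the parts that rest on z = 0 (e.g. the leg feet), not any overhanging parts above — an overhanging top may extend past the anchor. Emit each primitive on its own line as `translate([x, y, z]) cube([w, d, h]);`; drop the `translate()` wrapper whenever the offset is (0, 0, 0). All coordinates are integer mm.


translate([391, 196, 0]) cube([207, 160, 13]);
translate([391, 196, 13]) cube([207, 13, 72]);
translate([391, 343, 13]) cube([207, 13, 72]);
translate([391, 209, 13]) cube([13, 134, 72]);
translate([585, 209, 13]) cube([13, 134, 72]);


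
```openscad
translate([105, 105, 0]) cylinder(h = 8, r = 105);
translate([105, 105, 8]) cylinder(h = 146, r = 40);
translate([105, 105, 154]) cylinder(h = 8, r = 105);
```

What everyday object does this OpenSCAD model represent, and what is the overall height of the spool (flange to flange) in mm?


A spool. The overall height is 162 mm.

Three coaxial cylinders, large–small–large — a spool. Two 8 mm flanges and a 146 mm core give 8 + 146 + 8 = 162 mm.


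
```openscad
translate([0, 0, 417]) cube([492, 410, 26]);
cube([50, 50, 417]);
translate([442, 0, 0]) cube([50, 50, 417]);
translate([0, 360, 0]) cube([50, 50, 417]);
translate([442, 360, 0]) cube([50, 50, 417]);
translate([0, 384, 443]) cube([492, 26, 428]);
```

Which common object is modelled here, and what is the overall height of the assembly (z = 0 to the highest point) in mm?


A chair. The overall height is 871 mm.

A slab on four corner posts with a tall panel at the back — a chair. The seat slab sits at z = 417 with thickness 26, and the 428 mm backrest starts at the seat top, so the overall height is 417 + 26 + 428 = 871 mm.


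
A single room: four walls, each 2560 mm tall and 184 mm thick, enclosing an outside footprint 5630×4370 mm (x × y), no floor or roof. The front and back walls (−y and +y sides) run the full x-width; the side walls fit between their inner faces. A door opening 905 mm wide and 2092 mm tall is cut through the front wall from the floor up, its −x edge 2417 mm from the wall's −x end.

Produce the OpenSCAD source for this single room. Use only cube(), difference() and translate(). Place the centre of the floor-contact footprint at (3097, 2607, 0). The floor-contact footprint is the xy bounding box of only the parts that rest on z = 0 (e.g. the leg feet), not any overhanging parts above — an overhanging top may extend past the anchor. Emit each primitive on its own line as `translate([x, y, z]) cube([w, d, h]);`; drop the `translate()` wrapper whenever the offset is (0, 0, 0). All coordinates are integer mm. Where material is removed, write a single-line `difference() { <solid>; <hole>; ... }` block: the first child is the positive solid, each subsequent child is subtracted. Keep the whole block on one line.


difference() { translate([282, 422, 0]) cube([5630, 184, 2560]); translate([2699, 422, 0]) cube([905, 184, 2092]); }
translate([282, 4608, 0]) cube([5630, 184, 2560]);
translate([282, 606, 0]) cube([184, 4002, 2560]);
translate([5728, 606, 0]) cube([184, 4002, 2560]);


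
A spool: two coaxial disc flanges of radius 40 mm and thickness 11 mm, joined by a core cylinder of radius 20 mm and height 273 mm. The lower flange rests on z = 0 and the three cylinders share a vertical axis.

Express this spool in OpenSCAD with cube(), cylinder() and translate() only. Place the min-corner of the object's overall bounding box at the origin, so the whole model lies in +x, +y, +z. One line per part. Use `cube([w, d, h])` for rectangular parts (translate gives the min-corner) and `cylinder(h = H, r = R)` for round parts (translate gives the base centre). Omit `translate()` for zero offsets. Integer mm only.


translate([40, 40, 0]) cylinder(h = 11, r = 40);
translate([40, 40, 11]) cylinder(h = 273, r = 20);
translate([40, 40, 284]) cylinder(h = 11, r = 40);


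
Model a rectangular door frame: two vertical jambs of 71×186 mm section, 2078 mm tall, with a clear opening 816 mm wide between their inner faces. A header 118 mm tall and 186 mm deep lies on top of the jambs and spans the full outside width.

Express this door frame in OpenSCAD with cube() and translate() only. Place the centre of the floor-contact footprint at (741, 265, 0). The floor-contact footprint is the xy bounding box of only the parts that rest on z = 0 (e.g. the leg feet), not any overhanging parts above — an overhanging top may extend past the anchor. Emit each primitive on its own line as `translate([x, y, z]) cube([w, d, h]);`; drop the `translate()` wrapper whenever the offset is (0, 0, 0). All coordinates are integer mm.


translate([262, 172, 0]) cube([71, 186, 2078]);
translate([1149, 172, 0]) cube([71, 186, 2078]);
translate([262, 172, 2078]) cube([958, 186, 118]);


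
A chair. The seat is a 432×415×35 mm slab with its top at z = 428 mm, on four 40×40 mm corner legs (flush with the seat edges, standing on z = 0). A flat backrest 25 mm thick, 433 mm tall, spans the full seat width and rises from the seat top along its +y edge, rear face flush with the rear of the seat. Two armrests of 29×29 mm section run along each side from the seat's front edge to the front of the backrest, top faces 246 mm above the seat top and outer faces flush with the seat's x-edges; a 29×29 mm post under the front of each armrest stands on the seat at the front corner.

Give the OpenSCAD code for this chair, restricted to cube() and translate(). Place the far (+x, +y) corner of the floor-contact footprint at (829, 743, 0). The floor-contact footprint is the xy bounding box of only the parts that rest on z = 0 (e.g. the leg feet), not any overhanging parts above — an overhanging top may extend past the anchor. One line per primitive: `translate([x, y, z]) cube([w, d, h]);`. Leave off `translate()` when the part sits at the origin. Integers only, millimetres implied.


translate([397, 328, 393]) cube([432, 415, 35]);
translate([397, 328, 0]) cube([40, 40, 393]);
translate([789, 328, 0]) cube([40, 40, 393]);
translate([397, 703, 0]) cube([40, 40, 393]);
translate([789, 703, 0]) cube([40, 40, 393]);
translate([397, 718, 428]) cube([432, 25, 433]);
translate([397, 328, 645]) cube([29, 390, 29]);
translate([800, 328, 645]) cube([29, 390, 29]);
translate([397, 328, 428]) cube([29, 29, 217]);
translate([800, 328, 428]) cube([29, 29, 217]);


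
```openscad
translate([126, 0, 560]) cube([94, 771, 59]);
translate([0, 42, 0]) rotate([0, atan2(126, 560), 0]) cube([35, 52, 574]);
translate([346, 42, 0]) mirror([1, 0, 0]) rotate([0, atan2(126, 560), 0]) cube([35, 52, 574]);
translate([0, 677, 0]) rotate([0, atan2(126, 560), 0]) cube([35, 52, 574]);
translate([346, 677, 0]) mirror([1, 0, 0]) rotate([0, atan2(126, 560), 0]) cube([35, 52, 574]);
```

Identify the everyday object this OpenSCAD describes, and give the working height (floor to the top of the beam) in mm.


A sawhorse. The overall height is 619 mm.

A beam across two mirrored pairs of raked legs — a sawhorse. The beam's underside is at z = 560 (matching the legs' vertical rise in atan2(126, 560)) and the beam is 59 mm tall, so its top is at 560 + 59 = 619 mm. The raked legs top out at the beam's underside, so that is the highest point.


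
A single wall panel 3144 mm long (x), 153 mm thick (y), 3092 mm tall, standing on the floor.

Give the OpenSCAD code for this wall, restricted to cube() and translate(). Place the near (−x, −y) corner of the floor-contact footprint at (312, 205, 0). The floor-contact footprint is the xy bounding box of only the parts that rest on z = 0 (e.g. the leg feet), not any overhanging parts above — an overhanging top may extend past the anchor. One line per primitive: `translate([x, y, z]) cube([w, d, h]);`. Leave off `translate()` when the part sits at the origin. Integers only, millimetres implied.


translate([312, 205, 0]) cube([3144, 153, 3092]);


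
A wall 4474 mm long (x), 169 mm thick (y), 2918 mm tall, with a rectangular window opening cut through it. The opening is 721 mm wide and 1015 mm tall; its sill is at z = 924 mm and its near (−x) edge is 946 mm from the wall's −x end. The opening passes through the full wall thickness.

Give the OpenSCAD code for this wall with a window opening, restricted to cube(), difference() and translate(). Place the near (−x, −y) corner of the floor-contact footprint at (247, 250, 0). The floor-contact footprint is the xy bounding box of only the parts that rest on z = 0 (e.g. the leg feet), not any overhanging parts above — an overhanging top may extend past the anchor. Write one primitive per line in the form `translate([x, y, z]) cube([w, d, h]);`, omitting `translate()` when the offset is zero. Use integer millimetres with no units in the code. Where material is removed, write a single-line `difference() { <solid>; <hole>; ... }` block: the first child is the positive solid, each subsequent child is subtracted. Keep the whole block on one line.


difference() { translate([247, 250, 0]) cube([4474, 169, 2918]); translate([1193, 250, 924]) cube([721, 169, 1015]); }


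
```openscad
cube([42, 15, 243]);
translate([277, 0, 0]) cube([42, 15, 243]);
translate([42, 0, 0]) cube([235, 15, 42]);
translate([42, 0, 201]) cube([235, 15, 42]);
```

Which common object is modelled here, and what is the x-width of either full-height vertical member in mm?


A picture frame. The border width is 42 mm.

Four thin pieces enclosing a rectangular opening — a picture frame. The two full-height stiles are 243 mm tall; the top rail sits at z = 201 and is 42 mm tall, so the border above the opening is 243 − 201 = 42 mm, matching the stile x-width.


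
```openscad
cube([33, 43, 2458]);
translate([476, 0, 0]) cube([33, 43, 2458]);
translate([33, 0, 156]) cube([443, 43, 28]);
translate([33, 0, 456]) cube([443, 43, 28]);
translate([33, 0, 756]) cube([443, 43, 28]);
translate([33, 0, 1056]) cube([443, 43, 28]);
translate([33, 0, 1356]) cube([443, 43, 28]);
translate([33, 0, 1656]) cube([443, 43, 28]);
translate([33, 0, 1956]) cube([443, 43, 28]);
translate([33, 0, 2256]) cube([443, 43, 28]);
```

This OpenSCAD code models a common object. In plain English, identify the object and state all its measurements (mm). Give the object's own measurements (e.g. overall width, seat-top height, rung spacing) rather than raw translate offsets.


A straight ladder. Two 33×43 mm vertical rails, 2458 mm tall, stand 509 mm apart (outside-to-outside) with their front faces coplanar on the −y side. 8 rungs, each 43 mm deep and 28 mm tall, span between the inner faces of the rails, front faces flush with the rails. The lowest rung's underside is at z = 156 mm and rungs are spaced 300 mm apart (underside to underside).


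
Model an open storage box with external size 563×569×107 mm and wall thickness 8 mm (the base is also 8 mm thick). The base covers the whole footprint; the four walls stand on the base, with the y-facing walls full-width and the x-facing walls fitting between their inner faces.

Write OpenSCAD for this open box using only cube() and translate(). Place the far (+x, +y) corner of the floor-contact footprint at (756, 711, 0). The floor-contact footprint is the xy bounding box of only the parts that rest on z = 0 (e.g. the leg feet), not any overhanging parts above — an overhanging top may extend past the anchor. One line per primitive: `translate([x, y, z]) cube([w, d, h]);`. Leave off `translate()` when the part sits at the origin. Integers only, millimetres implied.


translate([193, 142, 0]) cube([563, 569, 8]);
translate([193, 142, 8]) cube([563, 8, 99]);
translate([193, 703, 8]) cube([563, 8, 99]);
translate([193, 150, 8]) cube([8, 553, 99]);
translate([748, 150, 8]) cube([8, 553, 99]);


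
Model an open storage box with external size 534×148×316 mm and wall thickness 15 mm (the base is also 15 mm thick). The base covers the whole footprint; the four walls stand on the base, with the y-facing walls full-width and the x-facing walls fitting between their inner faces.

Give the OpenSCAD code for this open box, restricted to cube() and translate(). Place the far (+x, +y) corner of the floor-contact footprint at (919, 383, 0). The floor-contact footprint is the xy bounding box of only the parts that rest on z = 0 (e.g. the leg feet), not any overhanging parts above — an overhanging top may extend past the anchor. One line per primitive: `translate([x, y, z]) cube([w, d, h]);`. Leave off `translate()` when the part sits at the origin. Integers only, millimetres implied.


translate([385, 235, 0]) cube([534, 148, 15]);
translate([385, 235, 15]) cube([534, 15, 301]);
translate([385, 368, 15]) cube([534, 15, 301]);
translate([385, 250, 15]) cube([15, 118, 301]);
translate([904, 250, 15]) cube([15, 118, 301]);


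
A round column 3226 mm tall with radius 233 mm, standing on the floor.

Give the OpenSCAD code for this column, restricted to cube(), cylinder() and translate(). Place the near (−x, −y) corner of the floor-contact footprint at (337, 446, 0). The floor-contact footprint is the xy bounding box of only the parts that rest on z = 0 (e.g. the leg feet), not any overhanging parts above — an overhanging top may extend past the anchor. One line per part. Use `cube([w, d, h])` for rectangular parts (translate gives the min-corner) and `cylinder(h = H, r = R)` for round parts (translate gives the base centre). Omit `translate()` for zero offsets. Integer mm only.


translate([570, 679, 0]) cylinder(h = 3226, r = 233);


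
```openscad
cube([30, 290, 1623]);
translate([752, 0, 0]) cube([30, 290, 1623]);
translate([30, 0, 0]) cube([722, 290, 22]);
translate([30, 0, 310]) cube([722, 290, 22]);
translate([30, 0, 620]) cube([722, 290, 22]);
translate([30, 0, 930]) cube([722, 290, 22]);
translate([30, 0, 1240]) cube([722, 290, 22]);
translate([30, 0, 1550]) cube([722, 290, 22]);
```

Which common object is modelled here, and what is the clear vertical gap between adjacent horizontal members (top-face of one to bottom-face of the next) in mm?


A bookshelf. The clear shelf gap is 288 mm.

Two tall side panels with 6 horizontal boards between them — a bookshelf. The first two shelf undersides are at z = 0 and z = 310; with shelf thickness 22, the clear gap is 310 − 0 − 22 = 288 mm.


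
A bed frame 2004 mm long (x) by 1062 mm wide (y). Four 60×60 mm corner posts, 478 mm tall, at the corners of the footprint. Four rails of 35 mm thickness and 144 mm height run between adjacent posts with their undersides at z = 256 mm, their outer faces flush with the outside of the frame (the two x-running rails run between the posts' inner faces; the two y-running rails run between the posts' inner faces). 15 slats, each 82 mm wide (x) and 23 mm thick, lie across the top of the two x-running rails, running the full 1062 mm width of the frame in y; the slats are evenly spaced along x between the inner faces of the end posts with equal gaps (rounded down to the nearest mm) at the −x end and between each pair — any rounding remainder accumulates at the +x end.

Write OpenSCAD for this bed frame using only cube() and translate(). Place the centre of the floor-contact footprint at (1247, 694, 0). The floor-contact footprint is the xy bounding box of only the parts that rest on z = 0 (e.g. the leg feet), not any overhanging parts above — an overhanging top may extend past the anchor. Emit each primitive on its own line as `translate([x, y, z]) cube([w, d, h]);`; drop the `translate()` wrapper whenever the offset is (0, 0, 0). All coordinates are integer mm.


translate([245, 163, 0]) cube([60, 60, 478]);
translate([245, 1165, 0]) cube([60, 60, 478]);
translate([2189, 163, 0]) cube([60, 60, 478]);
translate([2189, 1165, 0]) cube([60, 60, 478]);
translate([305, 163, 256]) cube([1884, 35, 144]);
translate([305, 1190, 256]) cube([1884, 35, 144]);
translate([245, 223, 256]) cube([35, 942, 144]);
translate([2214, 223, 256]) cube([35, 942, 144]);
translate([345, 163, 400]) cube([82, 1062, 23]);
translate([467, 163, 400]) cube([82, 1062, 23]);
translate([589, 163, 400]) cube([82, 1062, 23]);
translate([711, 163, 400]) cube([82, 1062, 23]);
translate([833, 163, 400]) cube([82, 1062, 23]);
translate([955, 163, 400]) cube([82, 1062, 23]);
translate([1077, 163, 400]) cube([82, 1062, 23]);
translate([1199, 163, 400]) cube([82, 1062, 23]);
translate([1321, 163, 400]) cube([82, 1062, 23]);
translate([1443, 163, 400]) cube([82, 1062, 23]);
translate([1565, 163, 400]) cube([82, 1062, 23]);
translate([1687, 163, 400]) cube([82, 1062, 23]);
translate([1809, 163, 400]) cube([82, 1062, 23]);
translate([1931, 163, 400]) cube([82, 1062, 23]);
translate([2053, 163, 400]) cube([82, 1062, 23]);


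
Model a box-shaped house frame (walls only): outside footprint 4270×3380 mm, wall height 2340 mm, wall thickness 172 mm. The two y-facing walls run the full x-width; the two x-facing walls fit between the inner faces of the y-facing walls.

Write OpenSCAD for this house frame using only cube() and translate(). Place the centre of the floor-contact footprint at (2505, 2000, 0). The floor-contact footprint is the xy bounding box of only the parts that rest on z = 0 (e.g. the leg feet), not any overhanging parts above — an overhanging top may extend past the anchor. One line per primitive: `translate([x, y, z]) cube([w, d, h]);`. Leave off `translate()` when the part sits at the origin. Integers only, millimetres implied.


translate([370, 310, 0]) cube([4270, 172, 2340]);
translate([370, 3518, 0]) cube([4270, 172, 2340]);
translate([370, 482, 0]) cube([172, 3036, 2340]);
translate([4468, 482, 0]) cube([172, 3036, 2340]);


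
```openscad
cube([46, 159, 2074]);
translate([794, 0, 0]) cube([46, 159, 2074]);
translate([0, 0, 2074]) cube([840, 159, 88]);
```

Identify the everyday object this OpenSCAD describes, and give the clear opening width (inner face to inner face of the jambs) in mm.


A door frame. The clear opening width is 748 mm.

Two 2074 mm tall posts with a header on top — a door frame. The left jamb is 46 mm wide at x = 0; the right jamb starts at x = 794. The clear opening is 794 − 46 = 748 mm.


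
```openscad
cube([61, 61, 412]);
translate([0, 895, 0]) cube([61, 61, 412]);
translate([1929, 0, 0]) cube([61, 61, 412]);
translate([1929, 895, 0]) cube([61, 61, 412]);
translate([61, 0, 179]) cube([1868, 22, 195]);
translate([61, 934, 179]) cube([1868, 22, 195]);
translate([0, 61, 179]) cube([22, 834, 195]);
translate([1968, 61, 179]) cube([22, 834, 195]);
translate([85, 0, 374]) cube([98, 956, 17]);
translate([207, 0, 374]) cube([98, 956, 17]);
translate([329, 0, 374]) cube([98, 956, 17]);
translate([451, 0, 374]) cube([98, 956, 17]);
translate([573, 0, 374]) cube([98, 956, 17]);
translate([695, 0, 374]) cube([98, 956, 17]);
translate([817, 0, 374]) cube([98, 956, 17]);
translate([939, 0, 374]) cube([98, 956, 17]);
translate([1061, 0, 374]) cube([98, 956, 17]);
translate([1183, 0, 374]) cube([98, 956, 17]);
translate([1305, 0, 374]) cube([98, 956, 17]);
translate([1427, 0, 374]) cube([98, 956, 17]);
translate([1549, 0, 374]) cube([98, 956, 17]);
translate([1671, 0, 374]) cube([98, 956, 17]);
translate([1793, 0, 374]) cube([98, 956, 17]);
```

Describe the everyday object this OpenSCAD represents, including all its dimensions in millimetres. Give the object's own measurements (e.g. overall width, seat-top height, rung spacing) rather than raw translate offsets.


A bed frame 1990 mm long (x) by 956 mm wide (y). Four 61×61 mm corner posts, 412 mm tall, at the corners of the footprint. Four rails of 22 mm thickness and 195 mm height run between adjacent posts with their undersides at z = 179 mm, their outer faces flush with the outside of the frame (the two x-running rails run between the posts' inner faces; the two y-running rails run between the posts' inner faces). 15 slats, each 98 mm wide (x) and 17 mm thick, lie across the top of the two x-running rails, running the full 956 mm width of the frame in y; along x they sit between the end posts with a 24 mm gap after the −x posts and between neighbouring slats, leaving 38 mm before the +x posts.


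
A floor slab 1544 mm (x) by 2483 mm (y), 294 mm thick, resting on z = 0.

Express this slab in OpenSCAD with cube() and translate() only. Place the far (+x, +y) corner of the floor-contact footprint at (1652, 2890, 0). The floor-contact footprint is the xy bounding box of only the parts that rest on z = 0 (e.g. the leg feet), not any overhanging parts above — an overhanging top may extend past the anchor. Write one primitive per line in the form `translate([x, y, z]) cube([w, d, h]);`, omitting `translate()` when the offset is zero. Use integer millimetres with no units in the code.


translate([108, 407, 0]) cube([1544, 2483, 294]);


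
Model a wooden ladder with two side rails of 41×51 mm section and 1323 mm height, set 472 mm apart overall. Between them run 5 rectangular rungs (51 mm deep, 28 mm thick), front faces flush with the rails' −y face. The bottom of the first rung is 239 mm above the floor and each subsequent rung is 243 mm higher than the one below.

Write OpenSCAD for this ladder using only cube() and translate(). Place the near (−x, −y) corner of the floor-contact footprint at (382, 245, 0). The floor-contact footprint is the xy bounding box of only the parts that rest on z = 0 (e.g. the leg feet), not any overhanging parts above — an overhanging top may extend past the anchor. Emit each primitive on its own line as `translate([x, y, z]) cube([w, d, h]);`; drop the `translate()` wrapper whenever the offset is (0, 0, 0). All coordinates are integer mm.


translate([382, 245, 0]) cube([41, 51, 1323]);
translate([813, 245, 0]) cube([41, 51, 1323]);
translate([423, 245, 239]) cube([390, 51, 28]);
translate([423, 245, 482]) cube([390, 51, 28]);
translate([423, 245, 725]) cube([390, 51, 28]);
translate([423, 245, 968]) cube([390, 51, 28]);
translate([423, 245, 1211]) cube([390, 51, 28]);


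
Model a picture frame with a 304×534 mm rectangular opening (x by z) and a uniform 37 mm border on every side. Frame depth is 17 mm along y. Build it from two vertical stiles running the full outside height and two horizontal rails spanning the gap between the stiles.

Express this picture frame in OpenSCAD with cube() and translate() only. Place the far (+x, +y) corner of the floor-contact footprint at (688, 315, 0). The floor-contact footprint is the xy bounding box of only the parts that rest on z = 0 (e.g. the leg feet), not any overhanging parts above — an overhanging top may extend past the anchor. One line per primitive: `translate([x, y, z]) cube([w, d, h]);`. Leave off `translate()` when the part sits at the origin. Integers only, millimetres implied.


translate([310, 298, 0]) cube([37, 17, 608]);
translate([651, 298, 0]) cube([37, 17, 608]);
translate([347, 298, 0]) cube([304, 17, 37]);
translate([347, 298, 571]) cube([304, 17, 37]);


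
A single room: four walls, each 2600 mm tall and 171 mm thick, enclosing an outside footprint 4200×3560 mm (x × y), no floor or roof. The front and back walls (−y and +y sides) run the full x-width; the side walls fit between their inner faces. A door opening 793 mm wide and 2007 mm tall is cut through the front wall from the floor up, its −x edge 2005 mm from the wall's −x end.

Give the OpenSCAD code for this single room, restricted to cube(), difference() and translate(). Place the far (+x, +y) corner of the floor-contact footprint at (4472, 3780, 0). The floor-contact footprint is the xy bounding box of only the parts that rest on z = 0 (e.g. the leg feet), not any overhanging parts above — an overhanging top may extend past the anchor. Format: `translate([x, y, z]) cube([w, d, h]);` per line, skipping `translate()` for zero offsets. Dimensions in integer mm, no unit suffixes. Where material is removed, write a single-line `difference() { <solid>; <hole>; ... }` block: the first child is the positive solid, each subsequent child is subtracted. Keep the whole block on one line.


difference() { translate([272, 220, 0]) cube([4200, 171, 2600]); translate([2277, 220, 0]) cube([793, 171, 2007]); }
translate([272, 3609, 0]) cube([4200, 171, 2600]);
translate([272, 391, 0]) cube([171, 3218, 2600]);
translate([4301, 391, 0]) cube([171, 3218, 2600]);


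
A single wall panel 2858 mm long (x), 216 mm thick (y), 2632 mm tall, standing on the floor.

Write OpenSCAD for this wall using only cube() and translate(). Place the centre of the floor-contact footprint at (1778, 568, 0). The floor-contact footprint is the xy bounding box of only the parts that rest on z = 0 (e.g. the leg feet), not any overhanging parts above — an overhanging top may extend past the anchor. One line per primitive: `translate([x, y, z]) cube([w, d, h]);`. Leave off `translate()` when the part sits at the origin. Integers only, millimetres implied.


translate([349, 460, 0]) cube([2858, 216, 2632]);


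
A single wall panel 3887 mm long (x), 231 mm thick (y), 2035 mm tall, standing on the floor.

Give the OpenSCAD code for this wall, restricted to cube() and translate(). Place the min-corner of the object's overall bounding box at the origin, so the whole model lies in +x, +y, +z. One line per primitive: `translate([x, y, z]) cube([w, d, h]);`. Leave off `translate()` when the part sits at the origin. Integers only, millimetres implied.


cube([3887, 231, 2035]);


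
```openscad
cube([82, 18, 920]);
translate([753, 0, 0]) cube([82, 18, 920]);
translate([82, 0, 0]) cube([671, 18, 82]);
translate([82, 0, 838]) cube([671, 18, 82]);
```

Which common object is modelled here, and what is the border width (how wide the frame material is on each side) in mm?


A picture frame. The border width is 82 mm.

Four thin pieces enclosing a rectangular opening — a picture frame. The two full-height stiles are 920 mm tall; the top rail sits at z = 838 and is 82 mm tall, so the border above the opening is 920 − 838 = 82 mm, matching the stile x-width.


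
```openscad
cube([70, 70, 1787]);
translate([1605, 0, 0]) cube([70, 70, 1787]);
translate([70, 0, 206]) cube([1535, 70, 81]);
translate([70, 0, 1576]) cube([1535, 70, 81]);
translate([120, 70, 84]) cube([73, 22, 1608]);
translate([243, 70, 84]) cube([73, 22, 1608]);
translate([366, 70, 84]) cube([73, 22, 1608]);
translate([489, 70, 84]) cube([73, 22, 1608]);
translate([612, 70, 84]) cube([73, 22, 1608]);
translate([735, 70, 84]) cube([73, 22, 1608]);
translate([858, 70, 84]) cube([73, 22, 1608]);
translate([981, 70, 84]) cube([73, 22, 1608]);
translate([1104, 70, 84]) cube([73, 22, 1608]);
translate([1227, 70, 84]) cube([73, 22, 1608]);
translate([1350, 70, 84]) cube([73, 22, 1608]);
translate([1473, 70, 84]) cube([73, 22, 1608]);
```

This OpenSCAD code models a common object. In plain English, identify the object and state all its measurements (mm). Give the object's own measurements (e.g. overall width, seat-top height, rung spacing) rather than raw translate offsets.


A fence section. Two 70×70 mm posts, 1787 mm tall, stand on the floor with a clear span of 1535 mm between their inner faces. Two horizontal rails of 70×81 mm section span the gap between the posts with their undersides at z = 206 mm and z = 1576 mm, flush with the posts' −y face. 12 pickets, each 73 mm wide, 22 mm thick and 1608 mm tall, are fixed to the +y face of the rails with their bottoms at z = 84 mm, spaced across the span with a 50 mm gap after the −x post and between neighbouring pickets, with 59 mm left before the +x post.


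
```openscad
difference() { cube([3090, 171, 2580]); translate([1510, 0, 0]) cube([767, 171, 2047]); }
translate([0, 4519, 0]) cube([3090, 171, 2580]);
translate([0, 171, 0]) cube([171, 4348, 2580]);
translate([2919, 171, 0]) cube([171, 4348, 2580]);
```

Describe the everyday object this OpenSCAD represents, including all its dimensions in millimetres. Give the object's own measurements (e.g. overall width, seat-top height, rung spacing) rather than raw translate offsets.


A single room: four walls, each 2580 mm tall and 171 mm thick, enclosing an outside footprint 3090×4690 mm (x × y), no floor or roof. The front and back walls (−y and +y sides) run the full x-width; the side walls fit between their inner faces. A door opening 767 mm wide and 2047 mm tall is cut through the front wall from the floor up, its −x edge 1510 mm from the wall's −x end.


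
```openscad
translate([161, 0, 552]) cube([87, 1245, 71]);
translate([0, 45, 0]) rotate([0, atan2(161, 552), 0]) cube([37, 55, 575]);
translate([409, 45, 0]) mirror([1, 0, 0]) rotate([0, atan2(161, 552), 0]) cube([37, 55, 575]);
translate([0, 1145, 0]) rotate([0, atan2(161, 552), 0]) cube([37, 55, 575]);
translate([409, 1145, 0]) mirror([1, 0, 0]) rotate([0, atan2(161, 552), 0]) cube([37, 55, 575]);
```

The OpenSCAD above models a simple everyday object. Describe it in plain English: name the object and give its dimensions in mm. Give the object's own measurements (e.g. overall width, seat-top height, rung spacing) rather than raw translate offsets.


A sawhorse. A 87×1245×71 mm beam (x, y, z) sits on two A-frame leg pairs. Each pair is two raked legs of 37×55 mm section (55 mm along y) splaying symmetrically in x. Each leg rises 552 mm vertically over 161 mm of horizontal reach and is 575 mm long along its own axis. Every leg's outer bottom edge rests on the floor and its outer top edge meets a bottom edge of the beam — the left legs (tilting toward +x) meet the beam's −x bottom edge, the right legs (their mirror images, tilting toward −x) meet its +x bottom edge — so the leg tops tuck under the beam, the beam's underside is 552 mm above the floor, and the feet are 409 mm apart outside-to-outside with the beam centred between them. The two leg pairs are set in 45 mm from either end of the beam.


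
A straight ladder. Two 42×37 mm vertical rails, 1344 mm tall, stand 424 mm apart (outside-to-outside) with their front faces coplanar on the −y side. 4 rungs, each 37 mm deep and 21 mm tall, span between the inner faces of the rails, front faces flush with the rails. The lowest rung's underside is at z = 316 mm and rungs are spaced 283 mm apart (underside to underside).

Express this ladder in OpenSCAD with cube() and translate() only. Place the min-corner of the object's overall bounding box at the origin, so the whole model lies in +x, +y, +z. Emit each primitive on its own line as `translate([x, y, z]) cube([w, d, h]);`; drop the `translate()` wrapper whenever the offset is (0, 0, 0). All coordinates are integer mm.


cube([42, 37, 1344]);
translate([382, 0, 0]) cube([42, 37, 1344]);
translate([42, 0, 316]) cube([340, 37, 21]);
translate([42, 0, 599]) cube([340, 37, 21]);
translate([42, 0, 882]) cube([340, 37, 21]);
translate([42, 0, 1165]) cube([340, 37, 21]);


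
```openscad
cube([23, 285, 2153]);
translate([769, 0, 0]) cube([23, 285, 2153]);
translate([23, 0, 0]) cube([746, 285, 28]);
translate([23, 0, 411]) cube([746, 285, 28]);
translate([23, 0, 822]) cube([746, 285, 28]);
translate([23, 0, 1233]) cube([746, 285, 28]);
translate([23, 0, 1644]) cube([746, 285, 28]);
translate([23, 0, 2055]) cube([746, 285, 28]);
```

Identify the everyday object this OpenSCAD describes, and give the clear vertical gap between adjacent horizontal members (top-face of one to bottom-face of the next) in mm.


A bookshelf. The clear shelf gap is 383 mm.

Two tall side panels with 6 horizontal boards between them — a bookshelf. The first two shelf undersides are at z = 0 and z = 411; with shelf thickness 28, the clear gap is 411 − 0 − 28 = 383 mm.


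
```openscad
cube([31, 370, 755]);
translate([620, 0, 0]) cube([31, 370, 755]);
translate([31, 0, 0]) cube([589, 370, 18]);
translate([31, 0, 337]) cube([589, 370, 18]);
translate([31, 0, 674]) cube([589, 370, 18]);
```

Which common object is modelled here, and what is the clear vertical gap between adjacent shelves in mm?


A bookshelf. The clear shelf gap is 319 mm.

Two tall side panels with 3 horizontal boards between them — a bookshelf. The first two shelf undersides are at z = 0 and z = 337; with shelf thickness 18, the clear gap is 337 − 0 − 18 = 319 mm.


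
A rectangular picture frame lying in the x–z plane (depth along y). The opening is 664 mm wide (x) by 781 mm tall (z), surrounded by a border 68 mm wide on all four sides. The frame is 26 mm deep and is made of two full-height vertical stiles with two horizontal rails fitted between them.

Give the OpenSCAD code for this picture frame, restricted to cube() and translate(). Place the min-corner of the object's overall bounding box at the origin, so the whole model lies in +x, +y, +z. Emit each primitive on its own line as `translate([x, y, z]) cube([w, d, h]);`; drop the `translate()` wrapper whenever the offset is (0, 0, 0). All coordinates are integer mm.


cube([68, 26, 917]);
translate([732, 0, 0]) cube([68, 26, 917]);
translate([68, 0, 0]) cube([664, 26, 68]);
translate([68, 0, 849]) cube([664, 26, 68]);


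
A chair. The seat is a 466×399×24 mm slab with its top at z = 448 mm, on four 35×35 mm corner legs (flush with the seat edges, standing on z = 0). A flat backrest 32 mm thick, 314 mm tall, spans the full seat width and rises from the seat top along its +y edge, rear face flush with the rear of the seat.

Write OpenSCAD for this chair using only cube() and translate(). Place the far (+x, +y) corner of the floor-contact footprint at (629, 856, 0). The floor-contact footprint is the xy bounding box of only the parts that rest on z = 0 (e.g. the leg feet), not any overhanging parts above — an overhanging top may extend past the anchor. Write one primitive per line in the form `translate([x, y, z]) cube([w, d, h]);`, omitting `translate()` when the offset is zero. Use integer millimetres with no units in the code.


translate([163, 457, 424]) cube([466, 399, 24]);
translate([163, 457, 0]) cube([35, 35, 424]);
translate([594, 457, 0]) cube([35, 35, 424]);
translate([163, 821, 0]) cube([35, 35, 424]);
translate([594, 821, 0]) cube([35, 35, 424]);
translate([163, 824, 448]) cube([466, 32, 314]);


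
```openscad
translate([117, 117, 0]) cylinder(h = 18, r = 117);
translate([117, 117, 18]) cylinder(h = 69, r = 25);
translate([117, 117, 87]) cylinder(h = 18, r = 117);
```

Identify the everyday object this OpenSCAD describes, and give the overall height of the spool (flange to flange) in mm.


A spool. The overall height is 105 mm.

Three coaxial cylinders, large–small–large — a spool. Two 18 mm flanges and a 69 mm core give 18 + 69 + 18 = 105 mm.


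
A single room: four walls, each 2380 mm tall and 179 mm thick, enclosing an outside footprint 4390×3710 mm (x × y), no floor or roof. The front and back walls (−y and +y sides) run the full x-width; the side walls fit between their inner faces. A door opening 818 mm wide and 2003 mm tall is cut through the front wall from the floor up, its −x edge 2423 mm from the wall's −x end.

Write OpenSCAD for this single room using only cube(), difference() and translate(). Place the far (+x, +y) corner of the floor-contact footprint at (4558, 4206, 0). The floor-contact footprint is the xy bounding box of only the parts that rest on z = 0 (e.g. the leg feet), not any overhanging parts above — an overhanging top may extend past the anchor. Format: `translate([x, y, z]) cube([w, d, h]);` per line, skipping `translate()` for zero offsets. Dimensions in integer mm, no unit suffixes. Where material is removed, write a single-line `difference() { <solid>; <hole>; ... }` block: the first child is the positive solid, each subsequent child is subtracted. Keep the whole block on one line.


difference() { translate([168, 496, 0]) cube([4390, 179, 2380]); translate([2591, 496, 0]) cube([818, 179, 2003]); }
translate([168, 4027, 0]) cube([4390, 179, 2380]);
translate([168, 675, 0]) cube([179, 3352, 2380]);
translate([4379, 675, 0]) cube([179, 3352, 2380]);


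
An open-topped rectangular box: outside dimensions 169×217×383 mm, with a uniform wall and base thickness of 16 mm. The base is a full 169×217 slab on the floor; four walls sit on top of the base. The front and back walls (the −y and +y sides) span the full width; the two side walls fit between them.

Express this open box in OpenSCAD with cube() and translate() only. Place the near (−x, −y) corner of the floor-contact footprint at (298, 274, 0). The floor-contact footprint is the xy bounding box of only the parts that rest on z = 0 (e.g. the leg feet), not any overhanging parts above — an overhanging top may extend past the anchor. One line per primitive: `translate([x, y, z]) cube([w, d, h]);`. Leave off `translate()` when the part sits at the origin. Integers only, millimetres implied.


translate([298, 274, 0]) cube([169, 217, 16]);
translate([298, 274, 16]) cube([169, 16, 367]);
translate([298, 475, 16]) cube([169, 16, 367]);
translate([298, 290, 16]) cube([16, 185, 367]);
translate([451, 290, 16]) cube([16, 185, 367]);
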